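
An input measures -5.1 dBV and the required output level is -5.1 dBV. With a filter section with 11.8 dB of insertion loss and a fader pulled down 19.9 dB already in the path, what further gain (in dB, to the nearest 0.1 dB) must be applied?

The required make-up gain is the shortfall in the dB sum.
G = -5.1 − (-5.1) + 11.8 + 19.9 = 31.7 dB.

31.7 dB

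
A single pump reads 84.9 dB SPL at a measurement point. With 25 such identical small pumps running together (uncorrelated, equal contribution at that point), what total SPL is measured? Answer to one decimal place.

25 equal incoherent sources raise the level by 10·log₁₀(25) = 13.98 dB.
L_total = 84.9 + 13.98 = 98.9 dB SPL.

98.9 dB SPL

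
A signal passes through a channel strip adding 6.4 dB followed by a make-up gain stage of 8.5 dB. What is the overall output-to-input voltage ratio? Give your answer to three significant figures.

5.56

Net gain = 6.4 + 8.5 = 14.9 dB.
Voltage ratio = 10^(14.9/20) = 5.56.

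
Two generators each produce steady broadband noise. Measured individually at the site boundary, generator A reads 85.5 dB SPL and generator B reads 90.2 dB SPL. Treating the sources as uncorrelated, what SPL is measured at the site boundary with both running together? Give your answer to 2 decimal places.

91.47 dB SPL

Add the sources as powers (linear), then convert back to dB:
L_total = 10·log₁₀(10^(85.5/10) + 10^(90.2/10)) = 10·log₁₀(1402000000) = 91.47 dB SPL.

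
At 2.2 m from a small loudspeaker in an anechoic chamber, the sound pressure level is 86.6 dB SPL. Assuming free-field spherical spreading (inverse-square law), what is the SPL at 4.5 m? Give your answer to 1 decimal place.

80.4 dB SPL

Inverse-square spreading gives ΔL = −20·log₁₀(d₂/d₁).
ΔL = −20·log₁₀(4.5/2.2) = -6.22 dB, so L₂ = 86.6 + (-6.22) = 80.4 dB SPL.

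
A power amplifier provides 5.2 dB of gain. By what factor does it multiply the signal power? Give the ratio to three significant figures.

3.31

Power ratio = 10^(dB/10).
10^(5.2/10) = 10^(0.5200) = 3.31.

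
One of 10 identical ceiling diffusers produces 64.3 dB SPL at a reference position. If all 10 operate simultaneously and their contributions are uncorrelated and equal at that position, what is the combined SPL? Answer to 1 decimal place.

74.3 dB SPL

10 equal incoherent sources raise the level by 10·log₁₀(10) = 10.00 dB.
L_total = 64.3 + 10.00 = 74.3 dB SPL.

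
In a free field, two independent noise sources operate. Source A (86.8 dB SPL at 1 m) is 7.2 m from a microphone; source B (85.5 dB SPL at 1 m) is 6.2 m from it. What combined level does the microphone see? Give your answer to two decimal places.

72.66 dB SPL

At the listener: L_A = 86.8 − 20·log₁₀(7.2) = 69.653 dB; L_B = 85.5 − 20·log₁₀(6.2) = 69.652 dB.
Combined: 10·log₁₀(10^(69.653/10)+10^(69.652/10)) = 72.66 dB SPL.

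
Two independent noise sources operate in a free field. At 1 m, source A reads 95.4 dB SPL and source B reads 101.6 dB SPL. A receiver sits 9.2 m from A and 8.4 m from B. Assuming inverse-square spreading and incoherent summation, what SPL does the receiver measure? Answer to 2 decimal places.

83.91 dB SPL

At the listener: L_A = 95.4 − 20·log₁₀(9.2) = 76.124 dB; L_B = 101.6 − 20·log₁₀(8.4) = 83.114 dB.
Combined: 10·log₁₀(10^(76.124/10)+10^(83.114/10)) = 83.91 dB SPL.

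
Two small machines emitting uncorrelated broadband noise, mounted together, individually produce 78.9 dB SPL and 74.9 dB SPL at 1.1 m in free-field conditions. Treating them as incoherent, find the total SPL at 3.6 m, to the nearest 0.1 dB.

Combined at 1.1 m: 10·log₁₀(10^(78.9/10)+10^(74.9/10)) = 80.36 dB SPL.
Then apply −20·log₁₀(3.6/1.1) = -10.30 dB → 70.1 dB SPL.

70.1 dB SPL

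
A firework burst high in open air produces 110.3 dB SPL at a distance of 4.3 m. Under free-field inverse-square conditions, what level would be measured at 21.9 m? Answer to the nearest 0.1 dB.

96.2 dB SPL

Free-field point source: level drops by 20·log₁₀ of the distance ratio.
ΔL = −20·log₁₀(21.9/4.3) = -14.14 dB, so L₂ = 110.3 + (-14.14) = 96.2 dB SPL.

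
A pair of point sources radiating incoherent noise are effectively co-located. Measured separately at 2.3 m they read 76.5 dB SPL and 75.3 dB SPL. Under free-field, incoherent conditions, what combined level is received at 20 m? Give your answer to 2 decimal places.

60.17 dB SPL

Combined at 2.3 m: 10·log₁₀(10^(76.5/10)+10^(75.3/10)) = 78.952 dB SPL.
Then apply −20·log₁₀(20/2.3) = -18.786 dB → 60.17 dB SPL.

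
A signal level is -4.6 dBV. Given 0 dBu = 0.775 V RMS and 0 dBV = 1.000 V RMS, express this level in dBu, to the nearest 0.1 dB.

The offset between the scales is 20·log₁₀(0.775/1.000) = −2.214 dB.
So dBu = -4.6 + 2.214 = -2.4 dBu.

-2.4 dBu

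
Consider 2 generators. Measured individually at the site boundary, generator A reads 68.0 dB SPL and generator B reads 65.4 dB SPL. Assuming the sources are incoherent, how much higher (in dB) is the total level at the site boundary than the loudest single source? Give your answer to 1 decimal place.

Uncorrelated sources add in intensity (power), not in dB.
L_total = 10·log₁₀(10^(68.0/10) + 10^(65.4/10)) = 69.90 dB SPL.
Excess over the loudest (68.0 dB): 69.90 − 68.0 = 1.9 dB.

1.9 dB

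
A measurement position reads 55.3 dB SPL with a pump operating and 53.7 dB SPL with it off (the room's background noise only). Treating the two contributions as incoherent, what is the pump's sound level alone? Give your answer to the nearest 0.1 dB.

50.2 dB SPL

Remove the background by subtracting linear intensities:
L_src = 10·log₁₀(10^(55.3/10) − 10^(53.7/10)) = 10·log₁₀(104400) = 50.2 dB SPL.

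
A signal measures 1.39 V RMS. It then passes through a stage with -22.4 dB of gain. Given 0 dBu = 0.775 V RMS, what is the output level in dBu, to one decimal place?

Input level: 20·log₁₀(1.39/0.775) = 5.07 dBu.
Output: 5.07 − 22.4 = -17.3 dBu.

-17.3 dBu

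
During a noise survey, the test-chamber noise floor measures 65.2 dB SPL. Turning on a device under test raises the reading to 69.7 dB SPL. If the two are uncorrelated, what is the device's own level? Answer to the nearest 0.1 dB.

67.8 dB SPL

Subtract intensities: L_src = 10·log₁₀(10^(L_total/10) − 10^(L_bg/10)).
L_src = 10·log₁₀(10^(69.7/10) − 10^(65.2/10)) = 10·log₁₀(6021000) = 67.8 dB SPL.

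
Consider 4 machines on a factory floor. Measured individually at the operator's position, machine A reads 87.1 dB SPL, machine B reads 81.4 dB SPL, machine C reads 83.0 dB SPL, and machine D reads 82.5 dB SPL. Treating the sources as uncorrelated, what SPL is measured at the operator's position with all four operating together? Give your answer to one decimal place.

Incoherent sources sum as intensities:
L_total = 10·log₁₀(10^(87.1/10) + 10^(81.4/10) + 10^(83.0/10) + 10^(82.5/10)) = 10·log₁₀(1028000000) = 90.1 dB SPL.

90.1 dB SPL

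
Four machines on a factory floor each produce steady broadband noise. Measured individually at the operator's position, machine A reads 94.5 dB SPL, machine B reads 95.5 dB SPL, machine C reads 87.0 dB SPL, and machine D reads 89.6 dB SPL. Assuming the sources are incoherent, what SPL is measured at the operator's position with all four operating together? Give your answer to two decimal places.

98.91 dB SPL

Incoherent sources sum as intensities:
L_total = 10·log₁₀(10^(94.5/10) + 10^(95.5/10) + 10^(87.0/10) + 10^(89.6/10)) = 10·log₁₀(7780000000) = 98.91 dB SPL.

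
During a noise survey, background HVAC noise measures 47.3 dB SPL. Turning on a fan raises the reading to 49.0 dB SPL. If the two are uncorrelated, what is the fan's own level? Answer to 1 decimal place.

44.1 dB SPL

Background correction is a power subtraction:
L_src = 10·log₁₀(10^(49.0/10) − 10^(47.3/10)) = 10·log₁₀(25730) = 44.1 dB SPL.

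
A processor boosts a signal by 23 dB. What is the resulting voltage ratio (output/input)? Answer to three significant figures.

14.1

Voltage ratio = 10^(dB/20).
10^(23/20) = 10^(1.150) = 14.1.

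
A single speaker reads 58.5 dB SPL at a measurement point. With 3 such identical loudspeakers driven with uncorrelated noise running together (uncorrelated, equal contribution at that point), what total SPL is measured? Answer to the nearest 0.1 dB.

3 equal incoherent sources raise the level by 10·log₁₀(3) = 4.77 dB.
L_total = 58.5 + 4.77 = 63.3 dB SPL.

63.3 dB SPL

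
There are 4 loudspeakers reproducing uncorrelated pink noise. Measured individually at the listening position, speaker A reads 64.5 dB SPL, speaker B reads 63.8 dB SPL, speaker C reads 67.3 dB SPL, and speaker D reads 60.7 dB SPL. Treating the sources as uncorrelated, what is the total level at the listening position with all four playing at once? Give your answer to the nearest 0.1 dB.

70.7 dB SPL

Uncorrelated sources add in intensity (power), not in dB.
L_total = 10·log₁₀(10^(64.5/10) + 10^(63.8/10) + 10^(67.3/10) + 10^(60.7/10)) = 10·log₁₀(11760000) = 70.7 dB SPL.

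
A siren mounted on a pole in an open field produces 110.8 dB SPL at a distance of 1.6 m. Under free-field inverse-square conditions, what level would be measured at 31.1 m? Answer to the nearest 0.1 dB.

85.0 dB SPL

For a point source in a free field, ΔL = −20·log₁₀(d₂/d₁).
ΔL = −20·log₁₀(31.1/1.6) = -25.77 dB, so L₂ = 110.8 + (-25.77) = 85.0 dB SPL.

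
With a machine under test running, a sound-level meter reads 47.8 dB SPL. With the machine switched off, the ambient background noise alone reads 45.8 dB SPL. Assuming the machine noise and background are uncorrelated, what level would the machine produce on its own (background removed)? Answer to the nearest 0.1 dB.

Subtract intensities: L_src = 10·log₁₀(10^(L_total/10) − 10^(L_bg/10)).
L_src = 10·log₁₀(10^(47.8/10) − 10^(45.8/10)) = 10·log₁₀(22240) = 43.5 dB SPL.

43.5 dB SPL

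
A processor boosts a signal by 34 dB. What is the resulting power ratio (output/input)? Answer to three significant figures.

Power ratio = 10^(dB/10).
10^(34/10) = 10^(3.400) = 2510.

2510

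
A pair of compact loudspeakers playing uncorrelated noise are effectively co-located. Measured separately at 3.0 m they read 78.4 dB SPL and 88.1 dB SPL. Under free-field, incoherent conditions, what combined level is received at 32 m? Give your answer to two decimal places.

Combined at 3.0 m: 10·log₁₀(10^(78.4/10)+10^(88.1/10)) = 88.542 dB SPL.
Then apply −20·log₁₀(32/3.0) = -20.561 dB → 67.98 dB SPL.

67.98 dB SPL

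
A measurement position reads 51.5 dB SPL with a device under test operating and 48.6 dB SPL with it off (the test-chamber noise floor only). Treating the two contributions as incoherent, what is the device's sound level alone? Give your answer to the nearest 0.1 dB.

Remove the background by subtracting linear intensities:
L_src = 10·log₁₀(10^(51.5/10) − 10^(48.6/10)) = 10·log₁₀(68810) = 48.4 dB SPL.

48.4 dB SPL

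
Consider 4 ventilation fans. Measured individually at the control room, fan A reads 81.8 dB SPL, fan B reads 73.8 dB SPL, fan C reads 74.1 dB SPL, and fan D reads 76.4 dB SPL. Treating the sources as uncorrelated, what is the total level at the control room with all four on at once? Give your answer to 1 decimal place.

Uncorrelated sources add in intensity (power), not in dB.
L_total = 10·log₁₀(10^(81.8/10) + 10^(73.8/10) + 10^(74.1/10) + 10^(76.4/10)) = 10·log₁₀(244700000) = 83.9 dB SPL.

83.9 dB SPL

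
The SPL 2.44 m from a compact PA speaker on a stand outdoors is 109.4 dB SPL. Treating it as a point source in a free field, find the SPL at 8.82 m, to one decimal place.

Free-field point source: level drops by 20·log₁₀ of the distance ratio.
ΔL = −20·log₁₀(8.82/2.44) = -11.16 dB, so L₂ = 109.4 + (-11.16) = 98.2 dB SPL.

98.2 dB SPL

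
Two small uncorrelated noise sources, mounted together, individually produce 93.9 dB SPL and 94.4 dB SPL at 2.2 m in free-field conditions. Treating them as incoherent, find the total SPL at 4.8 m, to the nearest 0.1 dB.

Combined at 2.2 m: 10·log₁₀(10^(93.9/10)+10^(94.4/10)) = 97.17 dB SPL.
Then apply −20·log₁₀(4.8/2.2) = -6.78 dB → 90.4 dB SPL.

90.4 dB SPL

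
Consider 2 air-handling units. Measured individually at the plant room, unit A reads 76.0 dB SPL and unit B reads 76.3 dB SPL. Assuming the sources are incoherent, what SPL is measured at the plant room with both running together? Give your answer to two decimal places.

79.16 dB SPL

Add the sources as powers (linear), then convert back to dB:
L_total = 10·log₁₀(10^(76.0/10) + 10^(76.3/10)) = 10·log₁₀(82470000) = 79.16 dB SPL.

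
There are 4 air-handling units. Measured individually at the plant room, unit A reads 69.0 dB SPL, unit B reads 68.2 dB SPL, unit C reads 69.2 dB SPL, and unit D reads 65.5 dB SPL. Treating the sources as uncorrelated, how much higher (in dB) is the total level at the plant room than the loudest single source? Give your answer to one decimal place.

Add the sources as powers (linear), then convert back to dB:
L_total = 10·log₁₀(10^(69.0/10) + 10^(68.2/10) + 10^(69.2/10) + 10^(65.5/10)) = 74.22 dB SPL.
Excess over the loudest (69.2 dB): 74.22 − 69.2 = 5.0 dB.

5.0 dB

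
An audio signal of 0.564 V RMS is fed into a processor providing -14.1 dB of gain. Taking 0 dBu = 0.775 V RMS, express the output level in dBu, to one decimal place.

-16.9 dBu

Input level: 20·log₁₀(0.564/0.775) = -2.76 dBu.
Output: -2.76 − 14.1 = -16.9 dBu.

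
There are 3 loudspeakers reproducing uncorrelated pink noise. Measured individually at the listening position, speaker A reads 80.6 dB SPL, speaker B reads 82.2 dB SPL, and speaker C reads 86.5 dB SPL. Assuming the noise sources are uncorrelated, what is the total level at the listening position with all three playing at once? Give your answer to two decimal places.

Incoherent sources sum as intensities:
L_total = 10·log₁₀(10^(80.6/10) + 10^(82.2/10) + 10^(86.5/10)) = 10·log₁₀(727500000) = 88.62 dB SPL.

88.62 dB SPL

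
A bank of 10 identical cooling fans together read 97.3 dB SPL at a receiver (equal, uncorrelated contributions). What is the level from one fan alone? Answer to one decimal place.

10 equal incoherent sources add 10·log₁₀(10) = 10.00 dB over one source.
L_one = 97.3 − 10.00 = 87.3 dB SPL.

87.3 dB SPL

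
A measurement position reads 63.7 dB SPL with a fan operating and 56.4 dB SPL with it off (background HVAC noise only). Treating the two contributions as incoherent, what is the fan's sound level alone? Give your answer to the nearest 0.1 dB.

Background correction is a power subtraction:
L_src = 10·log₁₀(10^(63.7/10) − 10^(56.4/10)) = 10·log₁₀(1908000) = 62.8 dB SPL.

62.8 dB SPL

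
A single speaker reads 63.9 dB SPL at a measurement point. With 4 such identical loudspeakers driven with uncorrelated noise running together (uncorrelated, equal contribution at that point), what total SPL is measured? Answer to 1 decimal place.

69.9 dB SPL

4 equal incoherent sources raise the level by 10·log₁₀(4) = 6.02 dB.
L_total = 63.9 + 6.02 = 69.9 dB SPL.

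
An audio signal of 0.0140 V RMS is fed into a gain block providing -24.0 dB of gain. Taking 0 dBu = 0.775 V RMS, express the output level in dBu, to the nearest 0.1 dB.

Input level: 20·log₁₀(0.0140/0.775) = -34.86 dBu.
Output: -34.86 − 24.0 = -58.9 dBu.

-58.9 dBu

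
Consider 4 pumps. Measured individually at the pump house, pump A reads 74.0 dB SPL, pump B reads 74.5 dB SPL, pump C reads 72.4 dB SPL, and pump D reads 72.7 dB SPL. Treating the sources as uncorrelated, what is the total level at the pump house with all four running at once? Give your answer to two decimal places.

79.51 dB SPL

Incoherent sources sum as intensities:
L_total = 10·log₁₀(10^(74.0/10) + 10^(74.5/10) + 10^(72.4/10) + 10^(72.7/10)) = 10·log₁₀(89300000) = 79.51 dB SPL.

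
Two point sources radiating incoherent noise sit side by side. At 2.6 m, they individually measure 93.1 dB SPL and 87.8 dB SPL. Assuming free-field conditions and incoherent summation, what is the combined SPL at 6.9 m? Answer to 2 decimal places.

85.75 dB SPL

Combined at 2.6 m: 10·log₁₀(10^(93.1/10)+10^(87.8/10)) = 94.223 dB SPL.
Then apply −20·log₁₀(6.9/2.6) = -8.478 dB → 85.75 dB SPL.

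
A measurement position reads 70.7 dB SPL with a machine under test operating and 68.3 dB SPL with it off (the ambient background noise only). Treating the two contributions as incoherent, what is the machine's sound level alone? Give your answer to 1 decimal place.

Background correction is a power subtraction:
L_src = 10·log₁₀(10^(70.7/10) − 10^(68.3/10)) = 10·log₁₀(4988000) = 67.0 dB SPL.

67.0 dB SPL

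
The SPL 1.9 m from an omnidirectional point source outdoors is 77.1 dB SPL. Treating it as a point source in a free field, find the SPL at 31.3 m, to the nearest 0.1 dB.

For a point source in a free field, ΔL = −20·log₁₀(d₂/d₁).
ΔL = −20·log₁₀(31.3/1.9) = -24.34 dB, so L₂ = 77.1 + (-24.34) = 52.8 dB SPL.

52.8 dB SPL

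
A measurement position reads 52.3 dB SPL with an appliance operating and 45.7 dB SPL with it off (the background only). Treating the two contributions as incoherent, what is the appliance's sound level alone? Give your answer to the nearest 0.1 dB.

51.2 dB SPL

Background correction is a power subtraction:
L_src = 10·log₁₀(10^(52.3/10) − 10^(45.7/10)) = 10·log₁₀(132700) = 51.2 dB SPL.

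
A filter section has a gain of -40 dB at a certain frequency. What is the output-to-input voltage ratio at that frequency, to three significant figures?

Voltage ratio = 10^(dB/20).
10^(-40/20) = 10^(-2.000) = 0.0100.

0.0100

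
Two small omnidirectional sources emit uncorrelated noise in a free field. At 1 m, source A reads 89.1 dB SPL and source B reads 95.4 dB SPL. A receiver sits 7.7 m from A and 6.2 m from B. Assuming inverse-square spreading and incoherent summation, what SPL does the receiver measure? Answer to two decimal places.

80.17 dB SPL

At the listener: L_A = 89.1 − 20·log₁₀(7.7) = 71.370 dB; L_B = 95.4 − 20·log₁₀(6.2) = 79.552 dB.
Combined: 10·log₁₀(10^(71.370/10)+10^(79.552/10)) = 80.17 dB SPL.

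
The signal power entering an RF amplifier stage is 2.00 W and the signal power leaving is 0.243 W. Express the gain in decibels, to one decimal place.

Power ratio → dB uses the 10·log₁₀ form:
10·log₁₀(0.243/2.00) = 10·log₁₀(0.1215) = -9.2 dB.

-9.2 dB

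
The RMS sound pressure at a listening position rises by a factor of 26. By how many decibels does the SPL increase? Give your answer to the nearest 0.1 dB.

28.3 dB

Sound pressure is an amplitude quantity: ΔL = 20·log₁₀(p₂/p₁).
20·log₁₀(26) = 28.3 dB.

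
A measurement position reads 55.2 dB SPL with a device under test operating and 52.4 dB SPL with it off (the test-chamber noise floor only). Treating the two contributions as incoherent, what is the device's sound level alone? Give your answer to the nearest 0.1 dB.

Remove the background by subtracting linear intensities:
L_src = 10·log₁₀(10^(55.2/10) − 10^(52.4/10)) = 10·log₁₀(157400) = 52.0 dB SPL.

52.0 dB SPL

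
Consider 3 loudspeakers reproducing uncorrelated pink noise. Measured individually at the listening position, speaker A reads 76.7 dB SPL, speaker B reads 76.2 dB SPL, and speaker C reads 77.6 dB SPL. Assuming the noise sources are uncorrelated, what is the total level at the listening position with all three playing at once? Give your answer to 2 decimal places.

Add the sources as powers (linear), then convert back to dB:
L_total = 10·log₁₀(10^(76.7/10) + 10^(76.2/10) + 10^(77.6/10)) = 10·log₁₀(146000000) = 81.64 dB SPL.

81.64 dB SPL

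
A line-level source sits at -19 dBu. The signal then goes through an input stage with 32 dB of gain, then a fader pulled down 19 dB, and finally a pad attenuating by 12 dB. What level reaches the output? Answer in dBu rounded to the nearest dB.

In dB, series stages simply add:
-19 + 32 − 19 − 12 = -18 dBu.

-18 dBu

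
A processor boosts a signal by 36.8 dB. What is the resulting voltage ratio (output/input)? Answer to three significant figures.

Voltage ratio = 10^(dB/20).
10^(36.8/20) = 10^(1.840) = 69.2.

69.2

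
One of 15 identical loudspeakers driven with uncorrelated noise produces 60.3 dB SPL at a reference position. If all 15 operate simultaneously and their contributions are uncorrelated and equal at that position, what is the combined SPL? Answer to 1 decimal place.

15 equal incoherent sources raise the level by 10·log₁₀(15) = 11.76 dB.
L_total = 60.3 + 11.76 = 72.1 dB SPL.

72.1 dB SPL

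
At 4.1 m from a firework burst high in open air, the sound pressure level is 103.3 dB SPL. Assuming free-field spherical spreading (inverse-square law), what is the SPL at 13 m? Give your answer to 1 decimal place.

93.3 dB SPL

Free-field point source: level drops by 20·log₁₀ of the distance ratio.
ΔL = −20·log₁₀(13/4.1) = -10.02 dB, so L₂ = 103.3 + (-10.02) = 93.3 dB SPL.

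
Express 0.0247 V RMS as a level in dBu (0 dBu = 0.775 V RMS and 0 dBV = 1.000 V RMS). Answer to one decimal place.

-29.9 dBu

dBu = 20·log₁₀(V / 0.775 V).
20·log₁₀(0.0247/0.775) = -29.9 dBu.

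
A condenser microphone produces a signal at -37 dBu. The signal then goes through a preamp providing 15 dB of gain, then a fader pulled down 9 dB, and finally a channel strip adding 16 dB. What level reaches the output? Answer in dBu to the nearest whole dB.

-15 dBu

Gain stages sum in dB:
-37 + 15 − 9 + 16 = -15 dBu.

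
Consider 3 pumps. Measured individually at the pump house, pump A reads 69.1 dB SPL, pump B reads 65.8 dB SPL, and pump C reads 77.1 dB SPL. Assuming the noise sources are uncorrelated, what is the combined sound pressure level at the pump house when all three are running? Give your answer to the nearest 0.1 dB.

78.0 dB SPL

Incoherent sources sum as intensities:
L_total = 10·log₁₀(10^(69.1/10) + 10^(65.8/10) + 10^(77.1/10)) = 10·log₁₀(63220000) = 78.0 dB SPL.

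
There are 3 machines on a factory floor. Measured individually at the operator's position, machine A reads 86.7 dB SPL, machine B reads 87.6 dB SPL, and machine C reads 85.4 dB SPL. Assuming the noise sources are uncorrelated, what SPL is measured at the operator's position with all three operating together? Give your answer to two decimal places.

Add the sources as powers (linear), then convert back to dB:
L_total = 10·log₁₀(10^(86.7/10) + 10^(87.6/10) + 10^(85.4/10)) = 10·log₁₀(1390000000) = 91.43 dB SPL.

91.43 dB SPL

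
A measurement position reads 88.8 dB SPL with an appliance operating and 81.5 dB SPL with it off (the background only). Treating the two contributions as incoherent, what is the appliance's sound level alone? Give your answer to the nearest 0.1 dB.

Background correction is a power subtraction:
L_src = 10·log₁₀(10^(88.8/10) − 10^(81.5/10)) = 10·log₁₀(617300000) = 87.9 dB SPL.

87.9 dB SPL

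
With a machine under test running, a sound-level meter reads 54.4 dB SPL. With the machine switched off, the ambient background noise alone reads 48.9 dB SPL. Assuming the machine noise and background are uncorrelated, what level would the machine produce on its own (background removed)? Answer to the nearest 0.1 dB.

53.0 dB SPL

Background correction is a power subtraction:
L_src = 10·log₁₀(10^(54.4/10) − 10^(48.9/10)) = 10·log₁₀(197800) = 53.0 dB SPL.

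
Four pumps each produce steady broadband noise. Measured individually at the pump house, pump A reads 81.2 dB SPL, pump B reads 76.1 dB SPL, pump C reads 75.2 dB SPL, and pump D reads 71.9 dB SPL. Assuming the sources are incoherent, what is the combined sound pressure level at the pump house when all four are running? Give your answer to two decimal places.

Uncorrelated sources add in intensity (power), not in dB.
L_total = 10·log₁₀(10^(81.2/10) + 10^(76.1/10) + 10^(75.2/10) + 10^(71.9/10)) = 10·log₁₀(221200000) = 83.45 dB SPL.

83.45 dB SPL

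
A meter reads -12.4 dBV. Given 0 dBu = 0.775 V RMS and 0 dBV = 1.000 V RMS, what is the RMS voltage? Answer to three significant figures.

V = 1.000 V × 10^(-12.4/20).
= 1.000 × 0.2399 = 0.240 V.

0.240 V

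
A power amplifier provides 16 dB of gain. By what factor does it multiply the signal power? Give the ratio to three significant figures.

Power ratio = 10^(dB/10).
10^(16/10) = 10^(1.600) = 39.8.

39.8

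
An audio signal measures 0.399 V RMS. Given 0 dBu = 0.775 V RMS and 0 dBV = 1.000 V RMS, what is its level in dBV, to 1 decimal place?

-8.0 dBV

dBV = 20·log₁₀(V / 1.000 V).
20·log₁₀(0.399/1.000) = -8.0 dBV.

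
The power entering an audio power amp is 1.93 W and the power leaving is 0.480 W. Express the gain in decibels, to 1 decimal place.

-6.0 dB

For a power ratio, dB = 10·log₁₀(P₂/P₁).
10·log₁₀(0.480/1.93) = 10·log₁₀(0.2487) = -6.0 dB.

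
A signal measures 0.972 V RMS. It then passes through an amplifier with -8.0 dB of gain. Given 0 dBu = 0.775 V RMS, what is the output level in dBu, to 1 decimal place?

-6.0 dBu

Input level: 20·log₁₀(0.972/0.775) = 1.97 dBu.
Output: 1.97 − 8.0 = -6.0 dBu.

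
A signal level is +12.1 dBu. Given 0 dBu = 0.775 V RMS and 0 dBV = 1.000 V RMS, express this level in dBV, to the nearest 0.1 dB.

+9.9 dBV

The offset between the scales is 20·log₁₀(0.775/1.000) = −2.214 dB.
So dBV = +12.1 − 2.214 = +9.9 dBV.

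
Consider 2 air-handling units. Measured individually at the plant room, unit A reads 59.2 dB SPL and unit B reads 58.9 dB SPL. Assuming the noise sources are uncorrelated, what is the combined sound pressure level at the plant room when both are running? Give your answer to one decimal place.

62.1 dB SPL

Uncorrelated sources add in intensity (power), not in dB.
L_total = 10·log₁₀(10^(59.2/10) + 10^(58.9/10)) = 10·log₁₀(1608000) = 62.1 dB SPL.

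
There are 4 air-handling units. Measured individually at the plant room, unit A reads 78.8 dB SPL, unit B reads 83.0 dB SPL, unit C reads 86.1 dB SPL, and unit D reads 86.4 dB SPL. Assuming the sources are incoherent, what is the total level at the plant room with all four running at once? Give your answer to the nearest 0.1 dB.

90.5 dB SPL

Incoherent sources sum as intensities:
L_total = 10·log₁₀(10^(78.8/10) + 10^(83.0/10) + 10^(86.1/10) + 10^(86.4/10)) = 10·log₁₀(1119000000) = 90.5 dB SPL.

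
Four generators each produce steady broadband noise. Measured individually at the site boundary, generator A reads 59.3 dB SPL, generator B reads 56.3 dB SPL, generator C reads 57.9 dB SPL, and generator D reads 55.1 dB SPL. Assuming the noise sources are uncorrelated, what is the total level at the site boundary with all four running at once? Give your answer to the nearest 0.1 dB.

Add the sources as powers (linear), then convert back to dB:
L_total = 10·log₁₀(10^(59.3/10) + 10^(56.3/10) + 10^(57.9/10) + 10^(55.1/10)) = 10·log₁₀(2218000) = 63.5 dB SPL.

63.5 dB SPL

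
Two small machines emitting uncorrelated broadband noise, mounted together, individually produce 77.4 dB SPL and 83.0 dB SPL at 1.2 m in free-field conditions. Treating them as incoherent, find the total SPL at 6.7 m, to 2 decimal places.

69.12 dB SPL

Combined at 1.2 m: 10·log₁₀(10^(77.4/10)+10^(83.0/10)) = 84.057 dB SPL.
Then apply −20·log₁₀(6.7/1.2) = -14.938 dB → 69.12 dB SPL.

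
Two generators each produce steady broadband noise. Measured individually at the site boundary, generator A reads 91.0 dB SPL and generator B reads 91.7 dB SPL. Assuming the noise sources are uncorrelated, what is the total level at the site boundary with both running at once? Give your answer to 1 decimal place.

94.4 dB SPL

Add the sources as powers (linear), then convert back to dB:
L_total = 10·log₁₀(10^(91.0/10) + 10^(91.7/10)) = 10·log₁₀(2738000000) = 94.4 dB SPL.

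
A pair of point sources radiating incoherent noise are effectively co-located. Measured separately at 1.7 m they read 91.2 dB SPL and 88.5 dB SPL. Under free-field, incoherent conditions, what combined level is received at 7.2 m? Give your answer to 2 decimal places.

Combined at 1.7 m: 10·log₁₀(10^(91.2/10)+10^(88.5/10)) = 93.067 dB SPL.
Then apply −20·log₁₀(7.2/1.7) = -12.538 dB → 80.53 dB SPL.

80.53 dB SPL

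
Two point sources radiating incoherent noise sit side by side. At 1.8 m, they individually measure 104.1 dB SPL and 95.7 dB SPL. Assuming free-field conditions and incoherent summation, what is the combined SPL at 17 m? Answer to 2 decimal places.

Combined at 1.8 m: 10·log₁₀(10^(104.1/10)+10^(95.7/10)) = 104.686 dB SPL.
Then apply −20·log₁₀(17/1.8) = -19.504 dB → 85.18 dB SPL.

85.18 dB SPL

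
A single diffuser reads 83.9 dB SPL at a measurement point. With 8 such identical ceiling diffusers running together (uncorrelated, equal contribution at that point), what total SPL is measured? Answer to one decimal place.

92.9 dB SPL

8 equal incoherent sources raise the level by 10·log₁₀(8) = 9.03 dB.
L_total = 83.9 + 9.03 = 92.9 dB SPL.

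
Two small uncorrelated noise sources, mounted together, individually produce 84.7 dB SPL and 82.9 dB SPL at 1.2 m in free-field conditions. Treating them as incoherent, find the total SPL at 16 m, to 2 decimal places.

Combined at 1.2 m: 10·log₁₀(10^(84.7/10)+10^(82.9/10)) = 86.903 dB SPL.
Then apply −20·log₁₀(16/1.2) = -22.499 dB → 64.40 dB SPL.

64.40 dB SPL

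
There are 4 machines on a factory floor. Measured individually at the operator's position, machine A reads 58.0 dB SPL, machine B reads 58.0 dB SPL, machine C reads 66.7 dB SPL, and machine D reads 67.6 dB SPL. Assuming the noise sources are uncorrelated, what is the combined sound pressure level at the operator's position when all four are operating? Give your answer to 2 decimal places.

Add the sources as powers (linear), then convert back to dB:
L_total = 10·log₁₀(10^(58.0/10) + 10^(58.0/10) + 10^(66.7/10) + 10^(67.6/10)) = 10·log₁₀(11690000) = 70.68 dB SPL.

70.68 dB SPL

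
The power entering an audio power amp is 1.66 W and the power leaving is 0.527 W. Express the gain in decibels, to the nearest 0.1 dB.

-5.0 dB

For a power ratio, dB = 10·log₁₀(P₂/P₁).
10·log₁₀(0.527/1.66) = 10·log₁₀(0.3175) = -5.0 dB.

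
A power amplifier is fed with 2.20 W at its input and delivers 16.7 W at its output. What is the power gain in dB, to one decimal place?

8.8 dB

For a power ratio, dB = 10·log₁₀(P₂/P₁).
10·log₁₀(16.7/2.20) = 10·log₁₀(7.591) = 8.8 dB.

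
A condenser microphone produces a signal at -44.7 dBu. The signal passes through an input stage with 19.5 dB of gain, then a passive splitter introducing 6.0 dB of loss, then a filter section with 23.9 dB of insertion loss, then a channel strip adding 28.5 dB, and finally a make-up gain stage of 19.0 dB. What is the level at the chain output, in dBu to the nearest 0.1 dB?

-7.6 dBu

Gain stages sum in dB:
-44.7 + 19.5 − 6.0 − 23.9 + 28.5 + 19.0 = -7.6 dBu.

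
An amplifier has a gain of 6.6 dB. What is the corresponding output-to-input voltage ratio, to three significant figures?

Voltage ratio = 10^(dB/20).
10^(6.6/20) = 10^(0.3300) = 2.14.

2.14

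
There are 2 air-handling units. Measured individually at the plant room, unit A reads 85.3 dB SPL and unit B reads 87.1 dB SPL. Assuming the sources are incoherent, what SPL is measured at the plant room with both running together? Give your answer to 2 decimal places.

Incoherent sources sum as intensities:
L_total = 10·log₁₀(10^(85.3/10) + 10^(87.1/10)) = 10·log₁₀(851700000) = 89.30 dB SPL.

89.30 dB SPL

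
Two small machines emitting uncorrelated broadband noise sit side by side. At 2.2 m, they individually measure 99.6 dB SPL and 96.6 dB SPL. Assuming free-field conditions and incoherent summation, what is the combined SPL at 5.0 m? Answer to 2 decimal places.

94.23 dB SPL

Combined at 2.2 m: 10·log₁₀(10^(99.6/10)+10^(96.6/10)) = 101.364 dB SPL.
Then apply −20·log₁₀(5.0/2.2) = -7.131 dB → 94.23 dB SPL.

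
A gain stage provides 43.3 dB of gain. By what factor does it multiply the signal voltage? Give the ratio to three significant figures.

Voltage ratio = 10^(dB/20).
10^(43.3/20) = 10^(2.165) = 146.

146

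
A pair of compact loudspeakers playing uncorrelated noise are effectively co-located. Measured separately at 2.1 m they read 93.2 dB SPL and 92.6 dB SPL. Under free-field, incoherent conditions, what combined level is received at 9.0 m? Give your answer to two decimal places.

83.28 dB SPL

Combined at 2.1 m: 10·log₁₀(10^(93.2/10)+10^(92.6/10)) = 95.921 dB SPL.
Then apply −20·log₁₀(9.0/2.1) = -12.640 dB → 83.28 dB SPL.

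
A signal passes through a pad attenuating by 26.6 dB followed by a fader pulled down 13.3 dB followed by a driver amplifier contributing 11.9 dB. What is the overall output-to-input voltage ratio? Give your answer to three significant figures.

0.0398

Net gain = (−26.6) + (−13.3) + 11.9 = -28.0 dB.
Voltage ratio = 10^(-28.0/20) = 0.0398.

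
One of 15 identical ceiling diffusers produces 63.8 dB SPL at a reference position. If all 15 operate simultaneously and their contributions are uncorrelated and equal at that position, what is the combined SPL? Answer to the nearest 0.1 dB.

15 equal incoherent sources raise the level by 10·log₁₀(15) = 11.76 dB.
L_total = 63.8 + 11.76 = 75.6 dB SPL.

75.6 dB SPL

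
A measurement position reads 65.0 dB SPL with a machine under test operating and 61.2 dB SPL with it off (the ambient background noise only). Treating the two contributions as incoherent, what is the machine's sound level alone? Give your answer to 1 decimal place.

62.7 dB SPL

Subtract intensities: L_src = 10·log₁₀(10^(L_total/10) − 10^(L_bg/10)).
L_src = 10·log₁₀(10^(65.0/10) − 10^(61.2/10)) = 10·log₁₀(1844000) = 62.7 dB SPL.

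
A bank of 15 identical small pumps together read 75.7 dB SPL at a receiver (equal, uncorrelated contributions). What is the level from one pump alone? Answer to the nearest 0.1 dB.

15 equal incoherent sources add 10·log₁₀(15) = 11.76 dB over one source.
L_one = 75.7 − 11.76 = 63.9 dB SPL.

63.9 dB SPL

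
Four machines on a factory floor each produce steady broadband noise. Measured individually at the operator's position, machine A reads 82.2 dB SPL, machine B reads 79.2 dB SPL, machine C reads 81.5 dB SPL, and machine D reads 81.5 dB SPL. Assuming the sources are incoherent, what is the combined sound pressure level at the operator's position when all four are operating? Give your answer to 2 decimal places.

Incoherent sources sum as intensities:
L_total = 10·log₁₀(10^(82.2/10) + 10^(79.2/10) + 10^(81.5/10) + 10^(81.5/10)) = 10·log₁₀(531600000) = 87.26 dB SPL.

87.26 dB SPL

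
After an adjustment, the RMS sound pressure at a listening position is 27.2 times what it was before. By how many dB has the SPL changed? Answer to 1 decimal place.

Sound pressure is an amplitude quantity: ΔL = 20·log₁₀(p₂/p₁).
20·log₁₀(27.2) = 28.7 dB.

28.7 dB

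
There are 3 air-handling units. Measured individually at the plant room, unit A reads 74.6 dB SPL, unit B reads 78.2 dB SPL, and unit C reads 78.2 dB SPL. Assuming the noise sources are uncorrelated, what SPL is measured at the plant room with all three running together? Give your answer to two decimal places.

Add the sources as powers (linear), then convert back to dB:
L_total = 10·log₁₀(10^(74.6/10) + 10^(78.2/10) + 10^(78.2/10)) = 10·log₁₀(161000000) = 82.07 dB SPL.

82.07 dB SPL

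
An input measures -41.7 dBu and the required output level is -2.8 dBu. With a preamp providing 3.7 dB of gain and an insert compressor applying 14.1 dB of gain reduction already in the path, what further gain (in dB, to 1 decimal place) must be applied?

The required make-up gain is the shortfall in the dB sum.
G = -2.8 − (-41.7) − 3.7 + 14.1 = 49.3 dB.

49.3 dB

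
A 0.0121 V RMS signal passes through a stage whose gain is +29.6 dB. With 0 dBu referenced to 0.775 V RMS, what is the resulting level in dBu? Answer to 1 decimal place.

-6.5 dBu

Input level: 20·log₁₀(0.0121/0.775) = -36.13 dBu.
Output: -36.13 + 29.6 = -6.5 dBu.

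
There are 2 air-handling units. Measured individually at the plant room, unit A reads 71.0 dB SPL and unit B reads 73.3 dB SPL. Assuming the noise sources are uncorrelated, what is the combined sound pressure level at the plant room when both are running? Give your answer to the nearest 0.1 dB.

75.3 dB SPL

Add the sources as powers (linear), then convert back to dB:
L_total = 10·log₁₀(10^(71.0/10) + 10^(73.3/10)) = 10·log₁₀(33970000) = 75.3 dB SPL.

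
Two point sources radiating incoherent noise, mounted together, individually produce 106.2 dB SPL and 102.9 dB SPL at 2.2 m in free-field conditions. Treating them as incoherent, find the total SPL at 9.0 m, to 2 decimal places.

Combined at 2.2 m: 10·log₁₀(10^(106.2/10)+10^(102.9/10)) = 107.866 dB SPL.
Then apply −20·log₁₀(9.0/2.2) = -12.236 dB → 95.63 dB SPL.

95.63 dB SPL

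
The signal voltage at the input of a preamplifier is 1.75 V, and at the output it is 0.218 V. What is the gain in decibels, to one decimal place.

Voltage is an amplitude quantity, so gain = 20·log₁₀(V_out/V_in).
20·log₁₀(0.218/1.75) = 20·log₁₀(0.1246) = -18.1 dB.

-18.1 dB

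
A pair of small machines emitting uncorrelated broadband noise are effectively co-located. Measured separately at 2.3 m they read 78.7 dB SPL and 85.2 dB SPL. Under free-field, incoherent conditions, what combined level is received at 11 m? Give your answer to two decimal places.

72.48 dB SPL

Combined at 2.3 m: 10·log₁₀(10^(78.7/10)+10^(85.2/10)) = 86.077 dB SPL.
Then apply −20·log₁₀(11/2.3) = -13.593 dB → 72.48 dB SPL.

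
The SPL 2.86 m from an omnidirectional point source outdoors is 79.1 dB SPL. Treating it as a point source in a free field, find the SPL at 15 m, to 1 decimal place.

Inverse-square spreading gives ΔL = −20·log₁₀(d₂/d₁).
ΔL = −20·log₁₀(15/2.86) = -14.39 dB, so L₂ = 79.1 + (-14.39) = 64.7 dB SPL.

64.7 dB SPL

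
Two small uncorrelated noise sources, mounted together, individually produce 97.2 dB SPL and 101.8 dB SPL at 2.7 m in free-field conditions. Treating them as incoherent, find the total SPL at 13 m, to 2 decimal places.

Combined at 2.7 m: 10·log₁₀(10^(97.2/10)+10^(101.8/10)) = 103.093 dB SPL.
Then apply −20·log₁₀(13/2.7) = -13.652 dB → 89.44 dB SPL.

89.44 dB SPL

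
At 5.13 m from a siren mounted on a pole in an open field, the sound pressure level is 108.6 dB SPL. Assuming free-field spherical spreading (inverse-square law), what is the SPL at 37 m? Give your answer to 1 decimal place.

91.4 dB SPL

Inverse-square spreading gives ΔL = −20·log₁₀(d₂/d₁).
ΔL = −20·log₁₀(37/5.13) = -17.16 dB, so L₂ = 108.6 + (-17.16) = 91.4 dB SPL.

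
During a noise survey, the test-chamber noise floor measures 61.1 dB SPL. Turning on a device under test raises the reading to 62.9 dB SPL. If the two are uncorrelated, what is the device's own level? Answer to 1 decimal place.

58.2 dB SPL

Remove the background by subtracting linear intensities:
L_src = 10·log₁₀(10^(62.9/10) − 10^(61.1/10)) = 10·log₁₀(661600) = 58.2 dB SPL.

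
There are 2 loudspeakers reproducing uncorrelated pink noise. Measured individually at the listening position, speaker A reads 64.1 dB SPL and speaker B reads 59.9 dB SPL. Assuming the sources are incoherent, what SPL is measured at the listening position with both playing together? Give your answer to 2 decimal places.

65.50 dB SPL

Incoherent sources sum as intensities:
L_total = 10·log₁₀(10^(64.1/10) + 10^(59.9/10)) = 10·log₁₀(3548000) = 65.50 dB SPL.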